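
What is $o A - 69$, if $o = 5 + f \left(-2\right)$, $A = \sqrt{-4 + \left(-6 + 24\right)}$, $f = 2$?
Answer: $-69 + \sqrt{14} \approx -65.258$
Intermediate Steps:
$A = \sqrt{14}$ ($A = \sqrt{-4 + 18} = \sqrt{14} \approx 3.7417$)
$o = 1$ ($o = 5 + 2 \left(-2\right) = 5 - 4 = 1$)
$o A - 69 = 1 \sqrt{14} - 69 = \sqrt{14} - 69 = -69 + \sqrt{14}$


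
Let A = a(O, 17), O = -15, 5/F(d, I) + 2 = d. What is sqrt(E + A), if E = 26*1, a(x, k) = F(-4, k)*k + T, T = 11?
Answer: sqrt(822)/6 ≈ 4.7784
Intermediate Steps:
F(d, I) = 5/(-2 + d)
a(x, k) = 11 - 5*k/6 (a(x, k) = (5/(-2 - 4))*k + 11 = (5/(-6))*k + 11 = (5*(-1/6))*k + 11 = -5*k/6 + 11 = 11 - 5*k/6)
A = -19/6 (A = 11 - 5/6*17 = 11 - 85/6 = -19/6 ≈ -3.1667)
E = 26
sqrt(E + A) = sqrt(26 - 19/6) = sqrt(137/6) = sqrt(822)/6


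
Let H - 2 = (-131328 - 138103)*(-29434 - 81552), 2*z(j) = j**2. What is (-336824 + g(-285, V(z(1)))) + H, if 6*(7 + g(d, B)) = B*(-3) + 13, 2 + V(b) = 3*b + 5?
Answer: 358832785643/12 ≈ 2.9903e+10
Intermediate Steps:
z(j) = j**2/2
V(b) = 3 + 3*b (V(b) = -2 + (3*b + 5) = -2 + (5 + 3*b) = 3 + 3*b)
H = 29903068968 (H = 2 + (-131328 - 138103)*(-29434 - 81552) = 2 - 269431*(-110986) = 2 + 29903068966 = 29903068968)
g(d, B) = -29/6 - B/2 (g(d, B) = -7 + (B*(-3) + 13)/6 = -7 + (-3*B + 13)/6 = -7 + (13 - 3*B)/6 = -7 + (13/6 - B/2) = -29/6 - B/2)
(-336824 + g(-285, V(z(1)))) + H = (-336824 + (-29/6 - (3 + 3*((1/2)*1**2))/2)) + 29903068968 = (-336824 + (-29/6 - (3 + 3*((1/2)*1))/2)) + 29903068968 = (-336824 + (-29/6 - (3 + 3*(1/2))/2)) + 29903068968 = (-336824 + (-29/6 - (3 + 3/2)/2)) + 29903068968 = (-336824 + (-29/6 - 1/2*9/2)) + 29903068968 = (-336824 + (-29/6 - 9/4)) + 29903068968 = (-336824 - 85/12) + 29903068968 = -4041973/12 + 29903068968 = 358832785643/12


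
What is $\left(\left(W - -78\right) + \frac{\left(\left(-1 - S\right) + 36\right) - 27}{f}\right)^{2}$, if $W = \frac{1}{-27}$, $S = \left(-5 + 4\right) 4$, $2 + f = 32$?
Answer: $\frac{111915241}{18225} \approx 6140.8$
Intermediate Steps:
$f = 30$ ($f = -2 + 32 = 30$)
$S = -4$ ($S = \left(-1\right) 4 = -4$)
$W = - \frac{1}{27} \approx -0.037037$
$\left(\left(W - -78\right) + \frac{\left(\left(-1 - S\right) + 36\right) - 27}{f}\right)^{2} = \left(\left(- \frac{1}{27} - -78\right) + \frac{\left(\left(-1 - -4\right) + 36\right) - 27}{30}\right)^{2} = \left(\left(- \frac{1}{27} + 78\right) + \left(\left(\left(-1 + 4\right) + 36\right) - 27\right) \frac{1}{30}\right)^{2} = \left(\frac{2105}{27} + \left(\left(3 + 36\right) - 27\right) \frac{1}{30}\right)^{2} = \left(\frac{2105}{27} + \left(39 - 27\right) \frac{1}{30}\right)^{2} = \left(\frac{2105}{27} + 12 \cdot \frac{1}{30}\right)^{2} = \left(\frac{2105}{27} + \frac{2}{5}\right)^{2} = \left(\frac{10579}{135}\right)^{2} = \frac{111915241}{18225}$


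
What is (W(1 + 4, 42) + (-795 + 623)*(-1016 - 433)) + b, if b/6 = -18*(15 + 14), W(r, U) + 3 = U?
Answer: 246135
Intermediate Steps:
W(r, U) = -3 + U
b = -3132 (b = 6*(-18*(15 + 14)) = 6*(-18*29) = 6*(-522) = -3132)
(W(1 + 4, 42) + (-795 + 623)*(-1016 - 433)) + b = ((-3 + 42) + (-795 + 623)*(-1016 - 433)) - 3132 = (39 - 172*(-1449)) - 3132 = (39 + 249228) - 3132 = 249267 - 3132 = 246135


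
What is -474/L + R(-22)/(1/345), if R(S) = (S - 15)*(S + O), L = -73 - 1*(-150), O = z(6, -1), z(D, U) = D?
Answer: 15726006/77 ≈ 2.0423e+5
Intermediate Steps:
O = 6
L = 77 (L = -73 + 150 = 77)
R(S) = (-15 + S)*(6 + S) (R(S) = (S - 15)*(S + 6) = (-15 + S)*(6 + S))
-474/L + R(-22)/(1/345) = -474/77 + (-90 + (-22)² - 9*(-22))/(1/345) = -474*1/77 + (-90 + 484 + 198)/(1/345) = -474/77 + 592*345 = -474/77 + 204240 = 15726006/77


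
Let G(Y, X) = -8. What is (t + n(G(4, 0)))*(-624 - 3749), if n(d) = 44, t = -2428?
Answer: 10425232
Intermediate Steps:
(t + n(G(4, 0)))*(-624 - 3749) = (-2428 + 44)*(-624 - 3749) = -2384*(-4373) = 10425232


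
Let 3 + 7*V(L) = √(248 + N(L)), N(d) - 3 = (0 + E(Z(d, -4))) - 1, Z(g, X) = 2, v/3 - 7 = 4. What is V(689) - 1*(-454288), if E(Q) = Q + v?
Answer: 3180013/7 + √285/7 ≈ 4.5429e+5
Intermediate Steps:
v = 33 (v = 21 + 3*4 = 21 + 12 = 33)
E(Q) = 33 + Q (E(Q) = Q + 33 = 33 + Q)
N(d) = 37 (N(d) = 3 + ((0 + (33 + 2)) - 1) = 3 + ((0 + 35) - 1) = 3 + (35 - 1) = 3 + 34 = 37)
V(L) = -3/7 + √285/7 (V(L) = -3/7 + √(248 + 37)/7 = -3/7 + √285/7)
V(689) - 1*(-454288) = (-3/7 + √285/7) - 1*(-454288) = (-3/7 + √285/7) + 454288 = 3180013/7 + √285/7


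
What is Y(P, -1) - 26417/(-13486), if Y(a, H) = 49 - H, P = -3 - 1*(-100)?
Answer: 700717/13486 ≈ 51.959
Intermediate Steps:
P = 97 (P = -3 + 100 = 97)
Y(P, -1) - 26417/(-13486) = (49 - 1*(-1)) - 26417/(-13486) = (49 + 1) - 26417*(-1/13486) = 50 + 26417/13486 = 700717/13486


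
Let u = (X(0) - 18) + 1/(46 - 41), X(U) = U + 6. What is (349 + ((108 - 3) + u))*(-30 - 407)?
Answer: -966207/5 ≈ -1.9324e+5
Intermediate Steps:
X(U) = 6 + U
u = -59/5 (u = ((6 + 0) - 18) + 1/(46 - 41) = (6 - 18) + 1/5 = -12 + 1/5 = -59/5 ≈ -11.800)
(349 + ((108 - 3) + u))*(-30 - 407) = (349 + ((108 - 3) - 59/5))*(-30 - 407) = (349 + (105 - 59/5))*(-437) = (349 + 466/5)*(-437) = (2211/5)*(-437) = -966207/5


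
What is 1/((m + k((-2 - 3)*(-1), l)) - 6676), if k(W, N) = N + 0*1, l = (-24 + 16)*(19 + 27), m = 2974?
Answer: -1/4070 ≈ -0.00024570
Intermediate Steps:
l = -368 (l = -8*46 = -368)
k(W, N) = N (k(W, N) = N + 0 = N)
1/((m + k((-2 - 3)*(-1), l)) - 6676) = 1/((2974 - 368) - 6676) = 1/(2606 - 6676) = 1/(-4070) = -1/4070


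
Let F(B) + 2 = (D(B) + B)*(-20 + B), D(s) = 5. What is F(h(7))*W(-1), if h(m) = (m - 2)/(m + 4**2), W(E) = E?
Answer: 55658/529 ≈ 105.21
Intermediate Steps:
h(m) = (-2 + m)/(16 + m) (h(m) = (-2 + m)/(m + 16) = (-2 + m)/(16 + m))
F(B) = -2 + (-20 + B)*(5 + B) (F(B) = -2 + (5 + B)*(-20 + B) = -2 + (-20 + B)*(5 + B))
F(h(7))*W(-1) = (-102 + ((-2 + 7)/(16 + 7))**2 - 15*(-2 + 7)/(16 + 7))*(-1) = (-102 + (5/23)**2 - 15*5/23)*(-1) = (-102 + 25/529 - 75/23)*(-1) = -55658/529*(-1) = 55658/529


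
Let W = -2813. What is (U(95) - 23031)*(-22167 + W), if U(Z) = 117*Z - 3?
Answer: 297736620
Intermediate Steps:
U(Z) = -3 + 117*Z
(U(95) - 23031)*(-22167 + W) = ((-3 + 117*95) - 23031)*(-22167 - 2813) = ((-3 + 11115) - 23031)*(-24980) = (11112 - 23031)*(-24980) = -11919*(-24980) = 297736620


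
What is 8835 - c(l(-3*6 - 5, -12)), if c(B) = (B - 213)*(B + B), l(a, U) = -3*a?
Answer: 28707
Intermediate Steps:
c(B) = 2*B*(-213 + B) (c(B) = (-213 + B)*(2*B) = 2*B*(-213 + B))
8835 - c(l(-3*6 - 5, -12)) = 8835 - 2*(-3*(-3*6 - 5))*(-213 - 3*(-3*6 - 5)) = 8835 - 2*(-3*(-18 - 5))*(-213 - 3*(-18 - 5)) = 8835 - 2*(-3*(-23))*(-213 - 3*(-23)) = 8835 - 2*69*(-213 + 69) = 8835 - 2*69*(-144) = 8835 - 1*(-19872) = 8835 + 19872 = 28707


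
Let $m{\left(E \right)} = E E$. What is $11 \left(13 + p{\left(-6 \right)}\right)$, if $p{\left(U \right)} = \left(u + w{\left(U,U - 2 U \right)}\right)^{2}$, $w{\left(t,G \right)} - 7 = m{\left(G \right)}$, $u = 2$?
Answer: $22418$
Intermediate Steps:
$m{\left(E \right)} = E^{2}$
$w{\left(t,G \right)} = 7 + G^{2}$
$p{\left(U \right)} = \left(9 + U^{2}\right)^{2}$ ($p{\left(U \right)} = \left(2 + \left(7 + \left(U - 2 U\right)^{2}\right)\right)^{2} = \left(2 + \left(7 + \left(- U\right)^{2}\right)\right)^{2} = \left(2 + \left(7 + U^{2}\right)\right)^{2} = \left(9 + U^{2}\right)^{2}$)
$11 \left(13 + p{\left(-6 \right)}\right) = 11 \left(13 + \left(9 + \left(-6\right)^{2}\right)^{2}\right) = 11 \left(13 + \left(9 + 36\right)^{2}\right) = 11 \left(13 + 45^{2}\right) = 11 \left(13 + 2025\right) = 11 \cdot 2038 = 22418$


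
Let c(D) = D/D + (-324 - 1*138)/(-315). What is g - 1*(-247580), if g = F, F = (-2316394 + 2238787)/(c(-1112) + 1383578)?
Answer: 5138201614955/20753707 ≈ 2.4758e+5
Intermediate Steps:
c(D) = 37/15 (c(D) = 1 + (-324 - 138)*(-1/315) = 1 - 462*(-1/315) = 1 + 22/15 = 37/15)
F = -1164105/20753707 (F = (-2316394 + 2238787)/(37/15 + 1383578) = -77607/20753707/15 = -77607*15/20753707 = -1164105/20753707 ≈ -0.056091)
g = -1164105/20753707 ≈ -0.056091
g - 1*(-247580) = -1164105/20753707 - 1*(-247580) = -1164105/20753707 + 247580 = 5138201614955/20753707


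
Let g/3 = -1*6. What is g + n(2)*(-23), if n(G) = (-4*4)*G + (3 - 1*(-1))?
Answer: 626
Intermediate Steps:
g = -18 (g = 3*(-1*6) = 3*(-6) = -18)
n(G) = 4 - 16*G (n(G) = -16*G + (3 + 1) = -16*G + 4 = 4 - 16*G)
g + n(2)*(-23) = -18 + (4 - 16*2)*(-23) = -18 + (4 - 32)*(-23) = -18 - 28*(-23) = -18 + 644 = 626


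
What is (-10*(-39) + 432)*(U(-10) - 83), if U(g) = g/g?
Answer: -67404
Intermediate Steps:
U(g) = 1
(-10*(-39) + 432)*(U(-10) - 83) = (-10*(-39) + 432)*(1 - 83) = (390 + 432)*(-82) = 822*(-82) = -67404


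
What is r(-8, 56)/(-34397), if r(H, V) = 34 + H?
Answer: -26/34397 ≈ -0.00075588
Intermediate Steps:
r(-8, 56)/(-34397) = (34 - 8)/(-34397) = 26*(-1/34397) = -26/34397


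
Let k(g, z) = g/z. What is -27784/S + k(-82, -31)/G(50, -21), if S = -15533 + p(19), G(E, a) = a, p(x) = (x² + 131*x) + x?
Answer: 2131117/1030533 ≈ 2.0680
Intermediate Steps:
p(x) = x² + 132*x
S = -12664 (S = -15533 + 19*(132 + 19) = -15533 + 19*151 = -15533 + 2869 = -12664)
-27784/S + k(-82, -31)/G(50, -21) = -27784/(-12664) - 82/(-31)/(-21) = -27784*(-1/12664) - 82*(-1/31)*(-1/21) = 3473/1583 + (82/31)*(-1/21) = 3473/1583 - 82/651 = 2131117/1030533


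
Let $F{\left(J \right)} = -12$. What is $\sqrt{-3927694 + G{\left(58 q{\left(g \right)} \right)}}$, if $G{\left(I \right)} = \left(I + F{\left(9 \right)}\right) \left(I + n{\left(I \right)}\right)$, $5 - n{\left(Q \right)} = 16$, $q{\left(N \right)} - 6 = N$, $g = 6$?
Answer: $i \sqrt{3459154} \approx 1859.9 i$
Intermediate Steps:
$q{\left(N \right)} = 6 + N$
$n{\left(Q \right)} = -11$ ($n{\left(Q \right)} = 5 - 16 = -11$)
$G{\left(I \right)} = \left(-12 + I\right) \left(-11 + I\right)$ ($G{\left(I \right)} = \left(I - 12\right) \left(I - 11\right) = \left(-12 + I\right) \left(-11 + I\right)$)
$\sqrt{-3927694 + G{\left(58 q{\left(g \right)} \right)}} = \sqrt{-3927694 + \left(132 + \left(58 \left(6 + 6\right)\right)^{2} - 23 \cdot 58 \left(6 + 6\right)\right)} = \sqrt{-3927694 + \left(132 + \left(58 \cdot 12\right)^{2} - 23 \cdot 58 \cdot 12\right)} = \sqrt{-3927694 + \left(132 + 696^{2} - 16008\right)} = \sqrt{-3927694 + \left(132 + 484416 - 16008\right)} = \sqrt{-3927694 + 468540} = \sqrt{-3459154} = i \sqrt{3459154}$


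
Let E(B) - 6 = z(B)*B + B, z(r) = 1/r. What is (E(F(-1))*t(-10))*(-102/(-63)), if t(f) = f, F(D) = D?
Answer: -680/7 ≈ -97.143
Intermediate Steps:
E(B) = 7 + B (E(B) = 6 + (B/B + B) = 6 + (1 + B) = 7 + B)
(E(F(-1))*t(-10))*(-102/(-63)) = ((7 - 1)*(-10))*(-102/(-63)) = (6*(-10))*(-102*(-1/63)) = -60*34/21 = -680/7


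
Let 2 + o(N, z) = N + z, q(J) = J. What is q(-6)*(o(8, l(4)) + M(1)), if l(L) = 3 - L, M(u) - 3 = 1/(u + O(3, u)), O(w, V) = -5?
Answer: -93/2 ≈ -46.500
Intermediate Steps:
M(u) = 3 + 1/(-5 + u) (M(u) = 3 + 1/(u - 5) = 3 + 1/(-5 + u))
o(N, z) = -2 + N + z (o(N, z) = -2 + (N + z) = -2 + N + z)
q(-6)*(o(8, l(4)) + M(1)) = -6*((-2 + 8 + (3 - 1*4)) + (-14 + 3*1)/(-5 + 1)) = -6*((-2 + 8 + (3 - 4)) + (-14 + 3)/(-4)) = -6*((-2 + 8 - 1) - ¼*(-11)) = -6*(5 + 11/4) = -6*31/4 = -93/2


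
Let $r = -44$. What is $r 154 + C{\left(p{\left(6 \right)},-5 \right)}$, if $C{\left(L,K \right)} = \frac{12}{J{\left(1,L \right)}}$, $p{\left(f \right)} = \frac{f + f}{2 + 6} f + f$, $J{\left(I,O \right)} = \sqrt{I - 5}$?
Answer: $-6776 - 6 i \approx -6776.0 - 6.0 i$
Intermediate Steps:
$J{\left(I,O \right)} = \sqrt{-5 + I}$
$p{\left(f \right)} = f + \frac{f^{2}}{4}$ ($p{\left(f \right)} = \frac{2 f}{8} f + f = 2 f \frac{1}{8} f + f = \frac{f}{4} f + f = \frac{f^{2}}{4} + f = f + \frac{f^{2}}{4}$)
$C{\left(L,K \right)} = - 6 i$ ($C{\left(L,K \right)} = \frac{12}{\sqrt{-5 + 1}} = \frac{12}{\sqrt{-4}} = \frac{12}{2 i} = 12 \left(- \frac{i}{2}\right) = - 6 i$)
$r 154 + C{\left(p{\left(6 \right)},-5 \right)} = \left(-44\right) 154 - 6 i = -6776 - 6 i$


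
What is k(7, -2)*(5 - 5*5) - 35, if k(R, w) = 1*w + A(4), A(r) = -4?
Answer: 85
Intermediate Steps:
k(R, w) = -4 + w (k(R, w) = 1*w - 4 = w - 4 = -4 + w)
k(7, -2)*(5 - 5*5) - 35 = (-4 - 2)*(5 - 5*5) - 35 = -6*(5 - 25) - 35 = -6*(-20) - 35 = 120 - 35 = 85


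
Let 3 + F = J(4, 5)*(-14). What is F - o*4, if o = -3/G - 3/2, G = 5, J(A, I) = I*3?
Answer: -1023/5 ≈ -204.60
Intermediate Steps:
J(A, I) = 3*I
o = -21/10 (o = -3/5 - 3/2 = -3*⅕ - 3*½ = -⅗ - 3/2 = -21/10 ≈ -2.1000)
F = -213 (F = -3 + (3*5)*(-14) = -3 + 15*(-14) = -3 - 210 = -213)
F - o*4 = -213 - (-21)*4/10 = -213 - 1*(-42/5) = -213 + 42/5 = -1023/5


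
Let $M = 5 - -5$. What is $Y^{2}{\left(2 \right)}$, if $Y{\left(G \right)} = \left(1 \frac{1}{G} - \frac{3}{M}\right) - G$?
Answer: $\frac{81}{25} \approx 3.24$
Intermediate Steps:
$M = 10$ ($M = 5 + 5 = 10$)
$Y{\left(G \right)} = - \frac{3}{10} + \frac{1}{G} - G$ ($Y{\left(G \right)} = \left(1 \frac{1}{G} - \frac{3}{10}\right) - G = \left(\frac{1}{G} - \frac{3}{10}\right) - G = \left(- \frac{3}{10} + \frac{1}{G}\right) - G = - \frac{3}{10} + \frac{1}{G} - G$)
$Y^{2}{\left(2 \right)} = \left(- \frac{3}{10} + \frac{1}{2} - 2\right)^{2} = \left(- \frac{9}{5}\right)^{2} = \frac{81}{25}$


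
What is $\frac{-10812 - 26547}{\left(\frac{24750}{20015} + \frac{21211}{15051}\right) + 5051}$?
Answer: $- \frac{2250848106927}{304477881886} \approx -7.3925$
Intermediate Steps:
$\frac{-10812 - 26547}{\left(\frac{24750}{20015} + \frac{21211}{15051}\right) + 5051} = - \frac{37359}{\left(24750 \cdot \frac{1}{20015} + 21211 \cdot \frac{1}{15051}\right) + 5051} = - \frac{37359}{\left(\frac{4950}{4003} + \frac{21211}{15051}\right) + 5051} = - \frac{37359}{\frac{159410083}{60249153} + 5051} = - \frac{37359}{\frac{304477881886}{60249153}} = \left(-37359\right) \frac{60249153}{304477881886} = - \frac{2250848106927}{304477881886}$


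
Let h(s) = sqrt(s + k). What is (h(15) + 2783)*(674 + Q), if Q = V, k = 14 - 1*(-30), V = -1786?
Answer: -3094696 - 1112*sqrt(59) ≈ -3.1032e+6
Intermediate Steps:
k = 44 (k = 14 + 30 = 44)
Q = -1786
h(s) = sqrt(44 + s) (h(s) = sqrt(s + 44) = sqrt(44 + s))
(h(15) + 2783)*(674 + Q) = (sqrt(44 + 15) + 2783)*(674 - 1786) = (sqrt(59) + 2783)*(-1112) = (2783 + sqrt(59))*(-1112) = -3094696 - 1112*sqrt(59)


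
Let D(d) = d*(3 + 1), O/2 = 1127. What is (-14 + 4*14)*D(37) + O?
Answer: 8470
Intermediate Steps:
O = 2254 (O = 2*1127 = 2254)
D(d) = 4*d (D(d) = d*4 = 4*d)
(-14 + 4*14)*D(37) + O = (-14 + 4*14)*(4*37) + 2254 = (-14 + 56)*148 + 2254 = 42*148 + 2254 = 6216 + 2254 = 8470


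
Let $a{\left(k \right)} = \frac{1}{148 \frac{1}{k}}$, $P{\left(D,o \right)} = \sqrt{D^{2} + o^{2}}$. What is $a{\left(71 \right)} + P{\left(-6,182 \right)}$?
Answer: $\frac{71}{148} + 2 \sqrt{8290} \approx 182.58$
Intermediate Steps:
$a{\left(k \right)} = \frac{k}{148}$
$a{\left(71 \right)} + P{\left(-6,182 \right)} = \frac{1}{148} \cdot 71 + \sqrt{\left(-6\right)^{2} + 182^{2}} = \frac{71}{148} + \sqrt{36 + 33124} = \frac{71}{148} + \sqrt{33160} = \frac{71}{148} + 2 \sqrt{8290}$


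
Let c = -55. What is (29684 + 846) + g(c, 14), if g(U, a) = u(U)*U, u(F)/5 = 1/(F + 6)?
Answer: 1496245/49 ≈ 30536.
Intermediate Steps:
u(F) = 5/(6 + F) (u(F) = 5/(F + 6) = 5/(6 + F))
g(U, a) = 5*U/(6 + U) (g(U, a) = (5/(6 + U))*U = 5*U/(6 + U))
(29684 + 846) + g(c, 14) = (29684 + 846) + 5*(-55)/(6 - 55) = 30530 + 5*(-55)/(-49) = 30530 + 5*(-55)*(-1/49) = 30530 + 275/49 = 1496245/49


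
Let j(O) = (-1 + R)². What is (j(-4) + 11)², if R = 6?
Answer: 1296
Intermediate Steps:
j(O) = 25 (j(O) = (-1 + 6)² = 5² = 25)
(j(-4) + 11)² = (25 + 11)² = 36² = 1296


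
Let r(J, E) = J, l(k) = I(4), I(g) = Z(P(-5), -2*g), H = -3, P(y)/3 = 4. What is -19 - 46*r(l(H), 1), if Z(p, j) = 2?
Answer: -111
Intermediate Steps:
P(y) = 12 (P(y) = 3*4 = 12)
I(g) = 2
l(k) = 2
-19 - 46*r(l(H), 1) = -19 - 46*2 = -19 - 92 = -111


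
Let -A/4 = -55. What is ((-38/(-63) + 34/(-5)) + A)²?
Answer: 4535753104/99225 ≈ 45712.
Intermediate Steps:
A = 220 (A = -4*(-55) = 220)
((-38/(-63) + 34/(-5)) + A)² = ((-38/(-63) + 34/(-5)) + 220)² = ((-38*(-1/63) + 34*(-⅕)) + 220)² = ((38/63 - 34/5) + 220)² = (-1952/315 + 220)² = (67348/315)² = 4535753104/99225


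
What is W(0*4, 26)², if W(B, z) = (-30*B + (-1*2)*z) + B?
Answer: 2704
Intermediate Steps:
W(B, z) = -29*B - 2*z (W(B, z) = (-30*B - 2*z) + B = -29*B - 2*z)
W(0*4, 26)² = (-0*4 - 2*26)² = (-29*0 - 52)² = (0 - 52)² = (-52)² = 2704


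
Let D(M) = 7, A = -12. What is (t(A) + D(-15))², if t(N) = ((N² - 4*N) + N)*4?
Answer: 528529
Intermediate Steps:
t(N) = -12*N + 4*N² (t(N) = (N² - 3*N)*4 = -12*N + 4*N²)
(t(A) + D(-15))² = (4*(-12)*(-3 - 12) + 7)² = (4*(-12)*(-15) + 7)² = (720 + 7)² = 727² = 528529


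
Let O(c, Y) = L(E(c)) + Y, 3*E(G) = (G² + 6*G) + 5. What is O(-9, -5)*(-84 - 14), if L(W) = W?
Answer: -1666/3 ≈ -555.33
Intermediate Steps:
E(G) = 5/3 + 2*G + G²/3 (E(G) = ((G² + 6*G) + 5)/3 = (5 + G² + 6*G)/3 = 5/3 + 2*G + G²/3)
O(c, Y) = 5/3 + Y + 2*c + c²/3 (O(c, Y) = (5/3 + 2*c + c²/3) + Y = 5/3 + Y + 2*c + c²/3)
O(-9, -5)*(-84 - 14) = (5/3 - 5 + 2*(-9) + (⅓)*(-9)²)*(-84 - 14) = (5/3 - 5 - 18 + (⅓)*81)*(-98) = (5/3 - 5 - 18 + 27)*(-98) = (17/3)*(-98) = -1666/3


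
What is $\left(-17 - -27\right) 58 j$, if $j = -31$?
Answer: $-17980$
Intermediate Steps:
$\left(-17 - -27\right) 58 j = \left(-17 - -27\right) 58 \left(-31\right) = \left(-17 + 27\right) 58 \left(-31\right) = 10 \cdot 58 \left(-31\right) = 580 \left(-31\right) = -17980$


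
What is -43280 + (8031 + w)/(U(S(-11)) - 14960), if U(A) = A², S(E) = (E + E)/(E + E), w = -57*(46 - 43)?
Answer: -647433380/14959 ≈ -43281.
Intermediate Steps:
w = -171 (w = -57*3 = -171)
S(E) = 1 (S(E) = (2*E)/((2*E)) = (2*E)*(1/(2*E)) = 1)
-43280 + (8031 + w)/(U(S(-11)) - 14960) = -43280 + (8031 - 171)/(1² - 14960) = -43280 + 7860/(1 - 14960) = -43280 + 7860/(-14959) = -43280 + 7860*(-1/14959) = -43280 - 7860/14959 = -647433380/14959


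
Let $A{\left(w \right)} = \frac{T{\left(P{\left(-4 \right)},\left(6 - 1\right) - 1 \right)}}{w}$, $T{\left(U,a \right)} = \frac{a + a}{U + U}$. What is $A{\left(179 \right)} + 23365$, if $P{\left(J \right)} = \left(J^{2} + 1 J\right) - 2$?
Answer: $\frac{20911677}{895} \approx 23365.0$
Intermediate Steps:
$P{\left(J \right)} = -2 + J + J^{2}$ ($P{\left(J \right)} = \left(J^{2} + J\right) - 2 = \left(J + J^{2}\right) - 2 = -2 + J + J^{2}$)
$T{\left(U,a \right)} = \frac{a}{U}$ ($T{\left(U,a \right)} = \frac{2 a}{2 U} = 2 a \frac{1}{2 U} = \frac{a}{U}$)
$A{\left(w \right)} = \frac{2}{5 w}$ ($A{\left(w \right)} = \frac{\left(\left(6 - 1\right) - 1\right) \frac{1}{-2 - 4 + \left(-4\right)^{2}}}{w} = \frac{\left(5 - 1\right) \frac{1}{-2 - 4 + 16}}{w} = \frac{4 \cdot \frac{1}{10}}{w} = \frac{2}{5 w}$)
$A{\left(179 \right)} + 23365 = \frac{2}{5 \cdot 179} + 23365 = \frac{2}{5} \cdot \frac{1}{179} + 23365 = \frac{2}{895} + 23365 = \frac{20911677}{895}$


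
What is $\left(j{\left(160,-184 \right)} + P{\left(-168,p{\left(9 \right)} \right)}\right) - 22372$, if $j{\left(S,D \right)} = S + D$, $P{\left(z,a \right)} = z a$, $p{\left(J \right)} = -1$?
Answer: $-22228$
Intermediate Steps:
$P{\left(z,a \right)} = a z$
$j{\left(S,D \right)} = D + S$
$\left(j{\left(160,-184 \right)} + P{\left(-168,p{\left(9 \right)} \right)}\right) - 22372 = \left(\left(-184 + 160\right) - -168\right) - 22372 = \left(-24 + 168\right) - 22372 = 144 - 22372 = -22228$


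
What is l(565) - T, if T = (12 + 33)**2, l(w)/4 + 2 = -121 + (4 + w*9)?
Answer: 17839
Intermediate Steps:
l(w) = -476 + 36*w (l(w) = -8 + 4*(-121 + (4 + w*9)) = -8 + 4*(-121 + (4 + 9*w)) = -8 + 4*(-117 + 9*w) = -8 + (-468 + 36*w) = -476 + 36*w)
T = 2025 (T = 45**2 = 2025)
l(565) - T = (-476 + 36*565) - 1*2025 = (-476 + 20340) - 2025 = 19864 - 2025 = 17839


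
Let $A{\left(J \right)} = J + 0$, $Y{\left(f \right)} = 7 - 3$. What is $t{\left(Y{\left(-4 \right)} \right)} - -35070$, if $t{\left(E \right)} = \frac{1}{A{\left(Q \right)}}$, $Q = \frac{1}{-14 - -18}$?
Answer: $35074$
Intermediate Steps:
$Y{\left(f \right)} = 4$ ($Y{\left(f \right)} = 7 - 3 = 4$)
$Q = \frac{1}{4}$ ($Q = \frac{1}{-14 + 18} = \frac{1}{4} \approx 0.25$)
$A{\left(J \right)} = J$
$t{\left(E \right)} = 4$ ($t{\left(E \right)} = \frac{1}{\frac{1}{4}} = 4$)
$t{\left(Y{\left(-4 \right)} \right)} - -35070 = 4 - -35070 = 4 + 35070 = 35074$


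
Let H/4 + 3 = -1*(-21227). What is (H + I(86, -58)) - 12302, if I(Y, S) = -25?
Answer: 72569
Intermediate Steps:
H = 84896 (H = -12 + 4*(-1*(-21227)) = -12 + 4*21227 = -12 + 84908 = 84896)
(H + I(86, -58)) - 12302 = (84896 - 25) - 12302 = 84871 - 12302 = 72569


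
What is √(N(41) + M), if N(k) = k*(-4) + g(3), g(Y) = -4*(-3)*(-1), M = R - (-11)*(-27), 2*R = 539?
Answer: I*√814/2 ≈ 14.265*I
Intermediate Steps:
R = 539/2 (R = (½)*539 = 539/2 ≈ 269.50)
M = -55/2 (M = 539/2 - (-11)*(-27) = 539/2 - 1*297 = 539/2 - 297 = -55/2 ≈ -27.500)
g(Y) = -12 (g(Y) = 12*(-1) = -12)
N(k) = -12 - 4*k (N(k) = k*(-4) - 12 = -4*k - 12 = -12 - 4*k)
√(N(41) + M) = √((-12 - 4*41) - 55/2) = √((-12 - 164) - 55/2) = √(-176 - 55/2) = √(-407/2) = I*√814/2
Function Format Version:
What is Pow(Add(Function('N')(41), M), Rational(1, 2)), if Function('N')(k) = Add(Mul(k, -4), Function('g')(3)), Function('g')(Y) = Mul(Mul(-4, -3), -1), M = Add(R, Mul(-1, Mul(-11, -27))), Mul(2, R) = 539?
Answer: Mul(Rational(1, 2), I, Pow(814, Rational(1, 2))) ≈ Mul(14.265, I)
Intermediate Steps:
R = Rational(539, 2) (R = Mul(Rational(1, 2), 539) = Rational(539, 2) ≈ 269.50)
M = Rational(-55, 2) (M = Add(Rational(539, 2), Mul(-1, Mul(-11, -27))) = Add(Rational(539, 2), Mul(-1, 297)) = Add(Rational(539, 2), -297) = Rational(-55, 2) ≈ -27.500)
Function('g')(Y) = -12 (Function('g')(Y) = Mul(12, -1) = -12)
Function('N')(k) = Add(-12, Mul(-4, k)) (Function('N')(k) = Add(Mul(k, -4), -12) = Add(Mul(-4, k), -12) = Add(-12, Mul(-4, k)))
Pow(Add(Function('N')(41), M), Rational(1, 2)) = Pow(Add(Add(-12, Mul(-4, 41)), Rational(-55, 2)), Rational(1, 2)) = Pow(Add(Add(-12, -164), Rational(-55, 2)), Rational(1, 2)) = Pow(Add(-176, Rational(-55, 2)), Rational(1, 2)) = Pow(Rational(-407, 2), Rational(1, 2)) = Mul(Rational(1, 2), I, Pow(814, Rational(1, 2)))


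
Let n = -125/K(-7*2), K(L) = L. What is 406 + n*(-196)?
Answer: -1344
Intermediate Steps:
n = 125/14 (n = -125/((-7*2)) = -125/(-14) = -125*(-1/14) = 125/14 ≈ 8.9286)
406 + n*(-196) = 406 + (125/14)*(-196) = 406 - 1750 = -1344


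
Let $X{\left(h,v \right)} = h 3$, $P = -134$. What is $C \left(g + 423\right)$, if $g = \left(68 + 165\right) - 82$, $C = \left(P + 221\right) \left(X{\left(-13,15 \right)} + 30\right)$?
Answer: $-449442$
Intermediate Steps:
$X{\left(h,v \right)} = 3 h$
$C = -783$ ($C = \left(-134 + 221\right) \left(3 \left(-13\right) + 30\right) = 87 \left(-39 + 30\right) = 87 \left(-9\right) = -783$)
$g = 151$ ($g = 233 - 82 = 151$)
$C \left(g + 423\right) = - 783 \left(151 + 423\right) = \left(-783\right) 574 = -449442$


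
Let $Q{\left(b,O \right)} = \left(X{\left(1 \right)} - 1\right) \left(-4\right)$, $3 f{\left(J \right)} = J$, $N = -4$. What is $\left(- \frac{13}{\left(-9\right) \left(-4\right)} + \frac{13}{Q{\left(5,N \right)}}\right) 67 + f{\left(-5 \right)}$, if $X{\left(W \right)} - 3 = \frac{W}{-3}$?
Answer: $- \frac{7043}{45} \approx -156.51$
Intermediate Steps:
$X{\left(W \right)} = 3 - \frac{W}{3}$ ($X{\left(W \right)} = 3 + \frac{W}{-3} = 3 + W \left(- \frac{1}{3}\right) = 3 - \frac{W}{3}$)
$f{\left(J \right)} = \frac{J}{3}$
$Q{\left(b,O \right)} = - \frac{20}{3}$ ($Q{\left(b,O \right)} = \left(\left(3 - \frac{1}{3}\right) - 1\right) \left(-4\right) = \left(\frac{8}{3} - 1\right) \left(-4\right) = \frac{5}{3} \left(-4\right) = - \frac{20}{3}$)
$\left(- \frac{13}{\left(-9\right) \left(-4\right)} + \frac{13}{Q{\left(5,N \right)}}\right) 67 + f{\left(-5 \right)} = \left(- \frac{13}{\left(-9\right) \left(-4\right)} + \frac{13}{- \frac{20}{3}}\right) 67 + \frac{1}{3} \left(-5\right) = \left(- \frac{13}{36} + 13 \left(- \frac{3}{20}\right)\right) 67 - \frac{5}{3} = \left(\left(-13\right) \frac{1}{36} - \frac{39}{20}\right) 67 - \frac{5}{3} = \left(- \frac{13}{36} - \frac{39}{20}\right) 67 - \frac{5}{3} = \left(- \frac{104}{45}\right) 67 - \frac{5}{3} = - \frac{6968}{45} - \frac{5}{3} = - \frac{7043}{45}$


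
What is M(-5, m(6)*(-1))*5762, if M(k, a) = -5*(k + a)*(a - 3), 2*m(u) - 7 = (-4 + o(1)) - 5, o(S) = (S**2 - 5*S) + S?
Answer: -72025/2 ≈ -36013.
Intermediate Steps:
o(S) = S**2 - 4*S
m(u) = -5/2 (m(u) = 7/2 + ((-4 + 1*(-4 + 1)) - 5)/2 = 7/2 + ((-4 + 1*(-3)) - 5)/2 = 7/2 + ((-4 - 3) - 5)/2 = 7/2 + (-7 - 5)/2 = 7/2 + (1/2)*(-12) = 7/2 - 6 = -5/2)
M(k, a) = -5*(-3 + a)*(a + k) (M(k, a) = -5*(a + k)*(-3 + a) = -5*(-3 + a)*(a + k))
M(-5, m(6)*(-1))*5762 = (-5*(-5/2*(-1))**2 + 15*(-5/2*(-1)) + 15*(-5) - 5*(-5/2*(-1))*(-5))*5762 = (-5*(5/2)**2 + 15*(5/2) - 75 - 5*5/2*(-5))*5762 = (-5*25/4 + 75/2 - 75 + 125/2)*5762 = (-125/4 + 75/2 - 75 + 125/2)*5762 = -25/4*5762 = -72025/2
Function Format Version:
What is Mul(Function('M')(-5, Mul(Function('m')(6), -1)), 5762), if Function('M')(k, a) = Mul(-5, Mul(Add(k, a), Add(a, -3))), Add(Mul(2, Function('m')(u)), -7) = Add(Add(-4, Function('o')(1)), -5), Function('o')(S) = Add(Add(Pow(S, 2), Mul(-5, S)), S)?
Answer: Rational(-72025, 2) ≈ -36013.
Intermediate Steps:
Function('o')(S) = Add(Pow(S, 2), Mul(-4, S))
Function('m')(u) = Rational(-5, 2) (Function('m')(u) = Add(Rational(7, 2), Mul(Rational(1, 2), Add(Add(-4, Mul(1, Add(-4, 1))), -5))) = Add(Rational(7, 2), Mul(Rational(1, 2), Add(Add(-4, Mul(1, -3)), -5))) = Add(Rational(7, 2), Mul(Rational(1, 2), Add(Add(-4, -3), -5))) = Add(Rational(7, 2), Mul(Rational(1, 2), Add(-7, -5))) = Add(Rational(7, 2), Mul(Rational(1, 2), -12)) = Add(Rational(7, 2), -6) = Rational(-5, 2))
Function('M')(k, a) = Mul(-5, Add(-3, a), Add(a, k)) (Function('M')(k, a) = Mul(-5, Mul(Add(a, k), Add(-3, a))) = Mul(-5, Mul(Add(-3, a), Add(a, k))) = Mul(-5, Add(-3, a), Add(a, k)))
Mul(Function('M')(-5, Mul(Function('m')(6), -1)), 5762) = Mul(Add(Mul(-5, Pow(Mul(Rational(-5, 2), -1), 2)), Mul(15, Mul(Rational(-5, 2), -1)), Mul(15, -5), Mul(-5, Mul(Rational(-5, 2), -1), -5)), 5762) = Mul(Add(Mul(-5, Pow(Rational(5, 2), 2)), Mul(15, Rational(5, 2)), -75, Mul(-5, Rational(5, 2), -5)), 5762) = Mul(Add(Mul(-5, Rational(25, 4)), Rational(75, 2), -75, Rational(125, 2)), 5762) = Mul(Add(Rational(-125, 4), Rational(75, 2), -75, Rational(125, 2)), 5762) = Mul(Rational(-25, 4), 5762) = Rational(-72025, 2)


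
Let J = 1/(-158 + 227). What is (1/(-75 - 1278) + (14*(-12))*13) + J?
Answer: -67963468/31119 ≈ -2184.0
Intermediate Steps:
J = 1/69 ≈ 0.014493
(1/(-75 - 1278) + (14*(-12))*13) + J = (1/(-75 - 1278) + (14*(-12))*13) + 1/69 = (1/(-1353) - 168*13) + 1/69 = (-1/1353 - 2184) + 1/69 = -2954953/1353 + 1/69 = -67963468/31119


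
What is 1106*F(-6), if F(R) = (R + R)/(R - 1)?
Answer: 1896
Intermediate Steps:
F(R) = 2*R/(-1 + R) (F(R) = (2*R)/(-1 + R) = 2*R/(-1 + R))
1106*F(-6) = 1106*(2*(-6)/(-1 - 6)) = 1106*(2*(-6)/(-7)) = 1106*(2*(-6)*(-1/7)) = 1106*(12/7) = 1896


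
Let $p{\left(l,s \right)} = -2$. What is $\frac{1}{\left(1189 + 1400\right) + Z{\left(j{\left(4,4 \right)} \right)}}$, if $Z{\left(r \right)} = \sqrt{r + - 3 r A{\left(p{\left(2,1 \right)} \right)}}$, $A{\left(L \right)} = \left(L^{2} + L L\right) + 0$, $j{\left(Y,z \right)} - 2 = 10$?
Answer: $\frac{863}{2234399} - \frac{2 i \sqrt{69}}{6703197} \approx 0.00038623 - 2.4784 \cdot 10^{-6} i$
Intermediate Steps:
$j{\left(Y,z \right)} = 12$ ($j{\left(Y,z \right)} = 2 + 10 = 12$)
$A{\left(L \right)} = 2 L^{2}$ ($A{\left(L \right)} = \left(L^{2} + L^{2}\right) + 0 = 2 L^{2} + 0 = 2 L^{2}$)
$Z{\left(r \right)} = \sqrt{23} \sqrt{- r}$ ($Z{\left(r \right)} = \sqrt{r + - 3 r 2 \left(-2\right)^{2}} = \sqrt{r + - 3 r 2 \cdot 4} = \sqrt{r + - 3 r 8} = \sqrt{r - 24 r} = \sqrt{- 23 r} = \sqrt{23} \sqrt{- r}$)
$\frac{1}{\left(1189 + 1400\right) + Z{\left(j{\left(4,4 \right)} \right)}} = \frac{1}{\left(1189 + 1400\right) + \sqrt{23} \sqrt{\left(-1\right) 12}} = \frac{1}{2589 + \sqrt{23} \sqrt{-12}} = \frac{1}{2589 + \sqrt{23} \cdot 2 i \sqrt{3}} = \frac{1}{2589 + 2 i \sqrt{69}}$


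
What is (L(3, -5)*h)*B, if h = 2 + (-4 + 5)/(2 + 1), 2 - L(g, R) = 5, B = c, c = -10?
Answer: 70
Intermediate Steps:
B = -10
L(g, R) = -3 (L(g, R) = 2 - 1*5 = 2 - 5 = -3)
h = 7/3 (h = 2 + 1/3 = 7/3 ≈ 2.3333)
(L(3, -5)*h)*B = -3*7/3*(-10) = -7*(-10) = 70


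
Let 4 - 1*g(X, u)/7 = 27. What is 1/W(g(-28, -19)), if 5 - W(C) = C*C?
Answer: -1/25916 ≈ -3.8586e-5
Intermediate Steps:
g(X, u) = -161 (g(X, u) = 28 - 7*27 = 28 - 189 = -161)
W(C) = 5 - C² (W(C) = 5 - C*C = 5 - C²)
1/W(g(-28, -19)) = 1/(5 - 1*(-161)²) = 1/(5 - 1*25921) = 1/(5 - 25921) = 1/(-25916) = -1/25916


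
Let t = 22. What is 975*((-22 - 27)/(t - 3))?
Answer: -47775/19 ≈ -2514.5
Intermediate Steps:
975*((-22 - 27)/(t - 3)) = 975*((-22 - 27)/(22 - 3)) = 975*(-49/19) = -47775/19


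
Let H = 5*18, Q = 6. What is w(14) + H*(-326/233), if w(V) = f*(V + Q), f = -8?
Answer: -66620/233 ≈ -285.92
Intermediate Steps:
w(V) = -48 - 8*V (w(V) = -8*(V + 6) = -8*(6 + V) = -48 - 8*V)
H = 90
w(14) + H*(-326/233) = (-48 - 8*14) + 90*(-326/233) = (-48 - 112) + 90*(-326*1/233) = -160 + 90*(-326/233) = -160 - 29340/233 = -66620/233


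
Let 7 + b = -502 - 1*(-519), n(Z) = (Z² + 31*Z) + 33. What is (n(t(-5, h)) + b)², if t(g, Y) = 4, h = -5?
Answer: 33489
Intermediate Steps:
n(Z) = 33 + Z² + 31*Z
b = 10 (b = -7 + (-502 - 1*(-519)) = -7 + (-502 + 519) = -7 + 17 = 10)
(n(t(-5, h)) + b)² = ((33 + 4² + 31*4) + 10)² = ((33 + 16 + 124) + 10)² = (173 + 10)² = 183² = 33489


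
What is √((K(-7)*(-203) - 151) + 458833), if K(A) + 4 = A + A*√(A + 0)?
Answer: √(460915 + 1421*I*√7) ≈ 678.91 + 2.769*I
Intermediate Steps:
K(A) = -4 + A + A^(3/2) (K(A) = -4 + (A + A*√(A + 0)) = -4 + (A + A*√A) = -4 + (A + A^(3/2)) = -4 + A + A^(3/2))
√((K(-7)*(-203) - 151) + 458833) = √(((-4 - 7 + (-7)^(3/2))*(-203) - 151) + 458833) = √(((-4 - 7 - 7*I*√7)*(-203) - 151) + 458833) = √(((-11 - 7*I*√7)*(-203) - 151) + 458833) = √(((2233 + 1421*I*√7) - 151) + 458833) = √((2082 + 1421*I*√7) + 458833) = √(460915 + 1421*I*√7)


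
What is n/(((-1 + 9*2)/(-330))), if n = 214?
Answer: -70620/17 ≈ -4154.1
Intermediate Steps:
n/(((-1 + 9*2)/(-330))) = 214/(((-1 + 9*2)/(-330))) = 214/(((-1 + 18)*(-1/330))) = 214/((17*(-1/330))) = 214/(-17/330) = 214*(-330/17) = -70620/17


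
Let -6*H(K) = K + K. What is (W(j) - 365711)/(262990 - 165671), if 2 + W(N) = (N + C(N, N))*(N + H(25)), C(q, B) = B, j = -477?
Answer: 97295/97319 ≈ 0.99975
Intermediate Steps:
H(K) = -K/3 (H(K) = -(K + K)/6 = -K/3)
W(N) = -2 + 2*N*(-25/3 + N) (W(N) = -2 + (N + N)*(N - ⅓*25) = -2 + (2*N)*(N - 25/3) = -2 + (2*N)*(-25/3 + N) = -2 + 2*N*(-25/3 + N))
(W(j) - 365711)/(262990 - 165671) = ((-2 + 2*(-477)² - 50/3*(-477)) - 365711)/(262990 - 165671) = ((-2 + 2*227529 + 7950) - 365711)/97319 = ((-2 + 455058 + 7950) - 365711)*(1/97319) = (463006 - 365711)*(1/97319) = 97295*(1/97319) = 97295/97319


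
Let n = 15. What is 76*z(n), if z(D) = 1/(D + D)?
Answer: 38/15 ≈ 2.5333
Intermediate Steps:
z(D) = 1/(2*D)
76*z(n) = 76*((1/2)/15) = 76*((1/2)*(1/15)) = 76*(1/30) = 38/15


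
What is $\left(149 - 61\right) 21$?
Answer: $1848$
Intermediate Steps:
$\left(149 - 61\right) 21 = 88 \cdot 21 = 1848$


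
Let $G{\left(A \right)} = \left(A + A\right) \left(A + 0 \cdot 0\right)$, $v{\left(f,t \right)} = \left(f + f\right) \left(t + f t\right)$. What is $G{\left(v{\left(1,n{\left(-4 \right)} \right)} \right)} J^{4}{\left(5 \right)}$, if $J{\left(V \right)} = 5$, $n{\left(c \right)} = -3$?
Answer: $180000$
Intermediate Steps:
$v{\left(f,t \right)} = 2 f \left(t + f t\right)$
$G{\left(A \right)} = 2 A^{2}$ ($G{\left(A \right)} = 2 A \left(A + 0\right) = 2 A A = 2 A^{2}$)
$G{\left(v{\left(1,n{\left(-4 \right)} \right)} \right)} J^{4}{\left(5 \right)} = 2 \left(2 \cdot 1 \left(-3\right) \left(1 + 1\right)\right)^{2} \cdot 5^{4} = 2 \left(2 \cdot 1 \left(-3\right) 2\right)^{2} \cdot 625 = 2 \left(-12\right)^{2} \cdot 625 = 2 \cdot 144 \cdot 625 = 288 \cdot 625 = 180000$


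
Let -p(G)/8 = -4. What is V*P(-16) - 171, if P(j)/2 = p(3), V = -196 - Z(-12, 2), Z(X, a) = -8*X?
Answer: -18859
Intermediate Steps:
V = -292 (V = -196 - (-8)*(-12) = -196 - 1*96 = -196 - 96 = -292)
p(G) = 32 (p(G) = -8*(-4) = 32)
P(j) = 64 (P(j) = 2*32 = 64)
V*P(-16) - 171 = -292*64 - 171 = -18688 - 171 = -18859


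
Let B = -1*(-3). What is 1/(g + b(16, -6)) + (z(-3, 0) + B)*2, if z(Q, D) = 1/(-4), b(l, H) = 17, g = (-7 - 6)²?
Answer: 512/93 ≈ 5.5054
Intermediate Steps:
g = 169 (g = (-13)² = 169)
B = 3
z(Q, D) = -¼
1/(g + b(16, -6)) + (z(-3, 0) + B)*2 = 1/(169 + 17) + (-¼ + 3)*2 = 1/186 + (11/4)*2 = 1/186 + 11/2 = 512/93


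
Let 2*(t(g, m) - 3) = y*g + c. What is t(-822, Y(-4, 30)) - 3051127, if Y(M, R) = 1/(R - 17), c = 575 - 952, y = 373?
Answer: -6409231/2 ≈ -3.2046e+6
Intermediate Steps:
c = -377
Y(M, R) = 1/(-17 + R)
t(g, m) = -371/2 + 373*g/2 (t(g, m) = 3 + (373*g - 377)/2 = 3 + (-377 + 373*g)/2 = 3 + (-377/2 + 373*g/2) = -371/2 + 373*g/2)
t(-822, Y(-4, 30)) - 3051127 = (-371/2 + (373/2)*(-822)) - 3051127 = (-371/2 - 153303) - 3051127 = -306977/2 - 3051127 = -6409231/2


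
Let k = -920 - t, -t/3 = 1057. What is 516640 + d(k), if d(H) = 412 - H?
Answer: 514801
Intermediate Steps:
t = -3171 (t = -3*1057 = -3171)
k = 2251 (k = -920 - 1*(-3171) = -920 + 3171 = 2251)
516640 + d(k) = 516640 + (412 - 1*2251) = 516640 + (412 - 2251) = 516640 - 1839 = 514801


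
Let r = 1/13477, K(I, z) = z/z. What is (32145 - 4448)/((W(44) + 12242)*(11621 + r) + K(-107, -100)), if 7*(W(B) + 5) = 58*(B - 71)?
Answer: 2612907283/13170327714613 ≈ 0.00019839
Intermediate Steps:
K(I, z) = 1
r = 1/13477 ≈ 7.4200e-5
W(B) = -4153/7 + 58*B/7 (W(B) = -5 + (58*(B - 71))/7 = -5 + (58*(-71 + B))/7 = -5 + (-4118 + 58*B)/7 = -5 + (-4118/7 + 58*B/7) = -4153/7 + 58*B/7)
(32145 - 4448)/((W(44) + 12242)*(11621 + r) + K(-107, -100)) = (32145 - 4448)/(((-4153/7 + (58/7)*44) + 12242)*(11621 + 1/13477) + 1) = 27697/(((-4153/7 + 2552/7) + 12242)*(156616218/13477) + 1) = 27697/((-1601/7 + 12242)*(156616218/13477) + 1) = 27697/((84093/7)*(156616218/13477) + 1) = 27697/(13170327620274/94339 + 1) = 27697/(13170327714613/94339) = 27697*(94339/13170327714613) = 2612907283/13170327714613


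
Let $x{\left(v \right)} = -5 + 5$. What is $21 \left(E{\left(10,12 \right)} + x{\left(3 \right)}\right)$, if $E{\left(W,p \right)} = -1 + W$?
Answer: $189$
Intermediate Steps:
$x{\left(v \right)} = 0$
$21 \left(E{\left(10,12 \right)} + x{\left(3 \right)}\right) = 21 \left(\left(-1 + 10\right) + 0\right) = 21 \left(9 + 0\right) = 21 \cdot 9 = 189$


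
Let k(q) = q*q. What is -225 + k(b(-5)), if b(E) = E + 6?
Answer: -224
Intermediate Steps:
b(E) = 6 + E
k(q) = q**2
-225 + k(b(-5)) = -225 + (6 - 5)**2 = -225 + 1**2 = -225 + 1 = -224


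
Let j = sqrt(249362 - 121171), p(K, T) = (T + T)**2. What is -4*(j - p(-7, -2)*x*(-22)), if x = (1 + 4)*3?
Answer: -21120 - 4*sqrt(128191) ≈ -22552.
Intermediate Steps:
p(K, T) = 4*T**2 (p(K, T) = (2*T)**2 = 4*T**2)
x = 15 (x = 5*3 = 15)
j = sqrt(128191) ≈ 358.04
-4*(j - p(-7, -2)*x*(-22)) = -4*(sqrt(128191) - (4*(-2)**2)*15*(-22)) = -4*(sqrt(128191) - (4*4)*15*(-22)) = -4*(sqrt(128191) - 16*15*(-22)) = -4*(sqrt(128191) - 240*(-22)) = -4*(sqrt(128191) - 1*(-5280)) = -4*(sqrt(128191) + 5280) = -4*(5280 + sqrt(128191)) = -21120 - 4*sqrt(128191)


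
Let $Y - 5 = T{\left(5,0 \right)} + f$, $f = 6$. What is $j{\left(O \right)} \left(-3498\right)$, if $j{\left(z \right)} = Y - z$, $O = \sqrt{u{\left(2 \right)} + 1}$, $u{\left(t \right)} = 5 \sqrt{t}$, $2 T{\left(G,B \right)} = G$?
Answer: $-47223 + 3498 \sqrt{1 + 5 \sqrt{2}} \approx -37285.0$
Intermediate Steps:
$T{\left(G,B \right)} = \frac{G}{2}$
$Y = \frac{27}{2}$ ($Y = 5 + \left(\frac{1}{2} \cdot 5 + 6\right) = 5 + \left(\frac{5}{2} + 6\right) = 5 + \frac{17}{2} = \frac{27}{2} \approx 13.5$)
$O = \sqrt{1 + 5 \sqrt{2}}$ ($O = \sqrt{5 \sqrt{2} + 1} = \sqrt{1 + 5 \sqrt{2}} \approx 2.841$)
$j{\left(z \right)} = \frac{27}{2} - z$
$j{\left(O \right)} \left(-3498\right) = \left(\frac{27}{2} - \sqrt{1 + 5 \sqrt{2}}\right) \left(-3498\right) = -47223 + 3498 \sqrt{1 + 5 \sqrt{2}}$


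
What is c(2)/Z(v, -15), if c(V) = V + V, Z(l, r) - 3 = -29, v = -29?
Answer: -2/13 ≈ -0.15385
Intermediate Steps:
Z(l, r) = -26 (Z(l, r) = 3 - 29 = -26)
c(V) = 2*V
c(2)/Z(v, -15) = (2*2)/(-26) = 4*(-1/26) = -2/13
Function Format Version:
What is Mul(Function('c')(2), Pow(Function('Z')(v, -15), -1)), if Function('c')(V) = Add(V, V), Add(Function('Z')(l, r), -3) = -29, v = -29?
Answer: Rational(-2, 13) ≈ -0.15385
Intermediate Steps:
Function('Z')(l, r) = -26 (Function('Z')(l, r) = Add(3, -29) = -26)
Function('c')(V) = Mul(2, V)
Mul(Function('c')(2), Pow(Function('Z')(v, -15), -1)) = Mul(Mul(2, 2), Pow(-26, -1)) = Mul(4, Rational(-1, 26)) = Rational(-2, 13)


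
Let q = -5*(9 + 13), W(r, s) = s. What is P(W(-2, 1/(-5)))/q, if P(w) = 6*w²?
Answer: -3/1375 ≈ -0.0021818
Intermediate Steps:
q = -110 (q = -5*22 = -110)
P(W(-2, 1/(-5)))/q = (6*(1/(-5))²)/(-110) = (6*(-⅕)²)*(-1/110) = (6*(1/25))*(-1/110) = (6/25)*(-1/110) = -3/1375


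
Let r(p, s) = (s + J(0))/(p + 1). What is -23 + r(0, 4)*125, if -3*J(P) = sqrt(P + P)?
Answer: 477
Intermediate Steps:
J(P) = -sqrt(2)*sqrt(P)/3 (J(P) = -sqrt(P + P)/3 = -sqrt(2)*sqrt(P)/3)
r(p, s) = s/(1 + p) (r(p, s) = (s - sqrt(2)*sqrt(0)/3)/(p + 1) = (s - 1/3*sqrt(2)*0)/(1 + p) = (s + 0)/(1 + p) = s/(1 + p))
-23 + r(0, 4)*125 = -23 + (4/(1 + 0))*125 = -23 + (4/1)*125 = -23 + (4*1)*125 = -23 + 4*125 = -23 + 500 = 477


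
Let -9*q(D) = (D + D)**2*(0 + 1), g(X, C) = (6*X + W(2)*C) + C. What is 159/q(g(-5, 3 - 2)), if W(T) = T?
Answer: -53/108 ≈ -0.49074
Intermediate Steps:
g(X, C) = 3*C + 6*X (g(X, C) = (6*X + 2*C) + C = (2*C + 6*X) + C = 3*C + 6*X)
q(D) = -4*D**2/9 (q(D) = -(D + D)**2*(0 + 1)/9 = -(2*D)**2/9 = -4*D**2/9)
159/q(g(-5, 3 - 2)) = 159/((-4*(3*(3 - 2) + 6*(-5))**2/9)) = 159/((-4*(3*1 - 30)**2/9)) = 159/((-4*(3 - 30)**2/9)) = 159/((-4/9*(-27)**2)) = 159/((-4/9*729)) = 159/(-324) = 159*(-1/324) = -53/108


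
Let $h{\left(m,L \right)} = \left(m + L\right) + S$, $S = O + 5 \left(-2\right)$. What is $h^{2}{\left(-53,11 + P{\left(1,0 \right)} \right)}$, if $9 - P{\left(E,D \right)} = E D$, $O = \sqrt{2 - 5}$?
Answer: $\left(43 - i \sqrt{3}\right)^{2} \approx 1846.0 - 148.96 i$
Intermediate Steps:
$O = i \sqrt{3}$ ($O = \sqrt{-3} = i \sqrt{3} \approx 1.732 i$)
$S = -10 + i \sqrt{3}$ ($S = i \sqrt{3} + 5 \left(-2\right) = i \sqrt{3} - 10 = -10 + i \sqrt{3} \approx -10.0 + 1.732 i$)
$P{\left(E,D \right)} = 9 - D E$ ($P{\left(E,D \right)} = 9 - E D = 9 - D E$)
$h{\left(m,L \right)} = -10 + L + m + i \sqrt{3}$ ($h{\left(m,L \right)} = \left(m + L\right) - \left(10 - i \sqrt{3}\right) = \left(L + m\right) - \left(10 - i \sqrt{3}\right) = -10 + L + m + i \sqrt{3}$)
$h^{2}{\left(-53,11 + P{\left(1,0 \right)} \right)} = \left(-10 + \left(11 + \left(9 - 0 \cdot 1\right)\right) - 53 + i \sqrt{3}\right)^{2} = \left(-10 + \left(11 + \left(9 + 0\right)\right) - 53 + i \sqrt{3}\right)^{2} = \left(-10 + \left(11 + 9\right) - 53 + i \sqrt{3}\right)^{2} = \left(-10 + 20 - 53 + i \sqrt{3}\right)^{2} = \left(-43 + i \sqrt{3}\right)^{2}$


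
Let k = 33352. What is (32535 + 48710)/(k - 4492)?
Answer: 16249/5772 ≈ 2.8151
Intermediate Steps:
(32535 + 48710)/(k - 4492) = (32535 + 48710)/(33352 - 4492) = 81245/28860 = 81245*(1/28860) = 16249/5772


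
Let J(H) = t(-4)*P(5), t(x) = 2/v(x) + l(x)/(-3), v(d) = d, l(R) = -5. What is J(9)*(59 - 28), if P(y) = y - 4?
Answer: 217/6 ≈ 36.167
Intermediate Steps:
P(y) = -4 + y
t(x) = 5/3 + 2/x (t(x) = 2/x - 5/(-3) = 2/x - 5*(-⅓) = 2/x + 5/3 = 5/3 + 2/x)
J(H) = 7/6 (J(H) = (5/3 + 2/(-4))*(-4 + 5) = (5/3 + 2*(-¼))*1 = (5/3 - ½)*1 = (7/6)*1 = 7/6)
J(9)*(59 - 28) = 7*(59 - 28)/6 = (7/6)*31 = 217/6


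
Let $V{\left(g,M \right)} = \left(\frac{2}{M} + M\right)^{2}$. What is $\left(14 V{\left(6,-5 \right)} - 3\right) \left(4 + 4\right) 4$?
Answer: $\frac{324192}{25} \approx 12968.0$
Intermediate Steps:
$V{\left(g,M \right)} = \left(M + \frac{2}{M}\right)^{2}$
$\left(14 V{\left(6,-5 \right)} - 3\right) \left(4 + 4\right) 4 = \left(14 \frac{\left(2 + \left(-5\right)^{2}\right)^{2}}{25} - 3\right) \left(4 + 4\right) 4 = \left(14 \frac{\left(2 + 25\right)^{2}}{25} - 3\right) 8 \cdot 4 = \left(14 \frac{27^{2}}{25} - 3\right) 32 = \left(14 \cdot \frac{1}{25} \cdot 729 - 3\right) 32 = \left(14 \cdot \frac{729}{25} - 3\right) 32 = \left(\frac{10206}{25} - 3\right) 32 = \frac{10131}{25} \cdot 32 = \frac{324192}{25}$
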